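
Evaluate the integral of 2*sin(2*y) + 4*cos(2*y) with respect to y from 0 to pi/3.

An antiderivative is F(y) = 2*sin(2*y) - cos(2*y).
Then F(pi/3) - F(0) = (1/2 + sqrt(3)) - (-1) = 3/2 + sqrt(3).

3/2 + sqrt(3)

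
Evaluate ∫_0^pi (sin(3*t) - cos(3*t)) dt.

An antiderivative is F(t) = -sin(3*t)/3 - cos(3*t)/3.
Then F(pi) - F(0) = (1/3) - (-1/3) = 2/3.

2/3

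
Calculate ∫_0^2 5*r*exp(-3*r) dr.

Integrate by parts once (u = r, dv = 5*exp(-3*r) dr).
An antiderivative is F(r) = (-15*r - 5)*exp(-3*r)/9.
Then F(2) - F(0) = (-35*exp(-6)/9) - (-5/9) = 5/9 - 35*exp(-6)/9.

5/9 - 35*exp(-6)/9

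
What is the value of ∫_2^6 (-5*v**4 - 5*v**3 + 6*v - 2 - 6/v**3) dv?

-27770/3

By the power rule, an antiderivative is F(v) = -v**5 - 5*v**4/4 + 3*v**2 - 2*v + 3/v**2.
Then F(6) - F(2) = (-111599/12) - (-173/4) = -27770/3.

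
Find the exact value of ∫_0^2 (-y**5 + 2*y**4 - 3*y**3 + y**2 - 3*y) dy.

-66/5

By the power rule, an antiderivative is F(y) = -y**6/6 + 2*y**5/5 - 3*y**4/4 + y**3/3 - 3*y**2/2.
Then F(2) - F(0) = (-66/5) - (0) = -66/5.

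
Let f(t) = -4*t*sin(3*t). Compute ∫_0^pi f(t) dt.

Integrate by parts once (u = t, dv = -4*sin(3*t) dt).
An antiderivative is F(t) = 4*t*cos(3*t)/3 - 4*sin(3*t)/9.
Then F(pi) - F(0) = (-4*pi/3) - (0) = -4*pi/3.

-4*pi/3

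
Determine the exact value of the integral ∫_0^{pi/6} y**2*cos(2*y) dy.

Integrate by parts twice (u = y^2, dv = cos(2*y) dy).
An antiderivative is F(y) = y**2*sin(2*y)/2 + y*cos(2*y)/2 - sin(2*y)/4.
Then F(pi/6) - F(0) = (-sqrt(3)/8 + sqrt(3)*pi**2/144 + pi/24) - (0) = -sqrt(3)/8 + sqrt(3)*pi**2/144 + pi/24.

-sqrt(3)/8 + sqrt(3)*pi**2/144 + pi/24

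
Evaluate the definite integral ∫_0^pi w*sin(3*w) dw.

Integrate by parts once (u = w, dv = sin(3*w) dw).
An antiderivative is F(w) = -w*cos(3*w)/3 + sin(3*w)/9.
Then F(pi) - F(0) = (pi/3) - (0) = pi/3.

pi/3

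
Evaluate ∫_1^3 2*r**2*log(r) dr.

Integrate by parts once (u = ln r, dv = 2*r**2 dr).
An antiderivative is F(r) = 2*r**3*(3*log(r) - 1)/9.
Then F(3) - F(1) = (-6 + 18*log(3)) - (-2/9) = -52/9 + 18*log(3).

-52/9 + 18*log(3)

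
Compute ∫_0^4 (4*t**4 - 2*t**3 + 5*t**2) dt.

By the power rule, an antiderivative is F(t) = 4*t**5/5 - t**4/2 + 5*t**3/3.
Then F(4) - F(0) = (11968/15) - (0) = 11968/15.

11968/15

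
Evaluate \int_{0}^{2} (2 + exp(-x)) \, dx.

5 - exp(-2)

An antiderivative is F(x) = 2*x - exp(-x).
Then F(2) - F(0) = (4 - exp(-2)) - (-1) = 5 - exp(-2).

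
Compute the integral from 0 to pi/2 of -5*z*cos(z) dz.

Integrate by parts once (u = z, dv = -5*cos(z) dz).
An antiderivative is F(z) = -5*z*sin(z) - 5*cos(z).
Then F(pi/2) - F(0) = (-5*pi/2) - (-5) = 5 - 5*pi/2.

5 - 5*pi/2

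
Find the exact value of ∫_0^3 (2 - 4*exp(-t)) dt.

4*exp(-3) + 2

An antiderivative is F(t) = 2*t + 4*exp(-t).
Then F(3) - F(0) = (4*exp(-3) + 6) - (4) = 4*exp(-3) + 2.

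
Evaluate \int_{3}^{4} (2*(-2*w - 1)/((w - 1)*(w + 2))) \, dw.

Factor the denominator: w**2 + w - 2 = (w + 2)(w - 1).
Partial fractions: 2*(-2*w - 1)/((w - 1)*(w + 2)) = -2/(w + 2) - 2/(w - 1).
An antiderivative is F(w) = -2*log(w - 1) - 2*log(w + 2).
Then F(4) - F(3) = (-4*log(3) - 2*log(2)) - (-log(100)) = log(25/81).

log(25/81)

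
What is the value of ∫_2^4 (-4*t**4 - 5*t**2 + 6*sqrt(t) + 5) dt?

-12674/15 - 8*sqrt(2)

By the power rule, an antiderivative is F(t) = -4*t**5/5 + 4*t**(3/2) - 5*t**3/3 + 5*t.
Then F(4) - F(2) = (-13108/15) - (-434/15 + 8*sqrt(2)) = -12674/15 - 8*sqrt(2).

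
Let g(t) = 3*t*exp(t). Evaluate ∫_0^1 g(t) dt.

Integrate by parts once (u = t, dv = 3*exp(t) dt).
An antiderivative is F(t) = (3*t - 3)*exp(t).
Then F(1) - F(0) = (0) - (-3) = 3.

3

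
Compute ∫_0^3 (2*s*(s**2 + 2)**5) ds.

590499/2

Let u = s**2 + 2, so du = 2*s ds. When s = 0, u = 2; when s = 3, u = 11.
The integral becomes ∫ u**5 du from 2 to 11, with antiderivative u**6/6.
Back in s: F(s) = (s**2 + 2)**6/6.
Then F(3) - F(0) = (1771561/6) - (32/3) = 590499/2.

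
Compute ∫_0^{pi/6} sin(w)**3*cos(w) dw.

Let u = sin(w), so du = cos(w) dw. When w = 0, u = 0; when w = pi/6, u = 1/2.
The integral becomes ∫ u**3 du from 0 to 1/2, with antiderivative u**4/4.
Back in w: F(w) = sin(w)**4/4.
Then F(pi/6) - F(0) = (1/64) - (0) = 1/64.

1/64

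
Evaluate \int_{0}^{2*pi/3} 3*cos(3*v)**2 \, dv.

Use the identity cos^2(3*v) = (1 + cos(6*v))/2.
An antiderivative is F(v) = 3*v/2 + sin(6*v)/4.
Then F(2*pi/3) - F(0) = (pi) - (0) = pi.

pi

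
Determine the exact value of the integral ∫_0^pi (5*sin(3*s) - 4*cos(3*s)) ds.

An antiderivative is F(s) = -4*sin(3*s)/3 - 5*cos(3*s)/3.
Then F(pi) - F(0) = (5/3) - (-5/3) = 10/3.

10/3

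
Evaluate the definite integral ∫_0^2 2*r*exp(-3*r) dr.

2/9 - 14*exp(-6)/9

Integrate by parts once (u = r, dv = 2*exp(-3*r) dr).
An antiderivative is F(r) = (-6*r - 2)*exp(-3*r)/9.
Then F(2) - F(0) = (-14*exp(-6)/9) - (-2/9) = 2/9 - 14*exp(-6)/9.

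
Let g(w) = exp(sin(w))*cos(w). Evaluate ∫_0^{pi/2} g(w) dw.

Let u = sin(w), so du = cos(w) dw. When w = 0, u = 0; when w = pi/2, u = 1.
The integral becomes ∫ exp(u) du from 0 to 1, with antiderivative exp(u).
Back in w: F(w) = exp(sin(w)).
Then F(pi/2) - F(0) = (E) - (1) = -1 + E.

-1 + E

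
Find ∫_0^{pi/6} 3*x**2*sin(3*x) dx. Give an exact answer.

-2/9 + pi/9

Integrate by parts twice (u = x^2, dv = 3*sin(3*x) dx).
An antiderivative is F(x) = -x**2*cos(3*x) + 2*x*sin(3*x)/3 + 2*cos(3*x)/9.
Then F(pi/6) - F(0) = (pi/9) - (2/9) = -2/9 + pi/9.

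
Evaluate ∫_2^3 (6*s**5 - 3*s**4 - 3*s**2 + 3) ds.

By the power rule, an antiderivative is F(s) = s**6 - 3*s**5/5 - s**3 + 3*s.
Then F(3) - F(2) = (2826/5) - (214/5) = 2612/5.

2612/5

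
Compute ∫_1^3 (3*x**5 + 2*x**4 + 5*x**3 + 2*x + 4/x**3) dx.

25676/45

By the power rule, an antiderivative is F(x) = x**6/2 + 2*x**5/5 + 5*x**4/4 + x**2 - 2/x**2.
Then F(3) - F(1) = (102911/180) - (23/20) = 25676/45.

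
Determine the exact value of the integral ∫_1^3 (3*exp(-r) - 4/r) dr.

-4*log(3) - 3*exp(-3) + 3*exp(-1)

An antiderivative is F(r) = -4*log(r) - 3*exp(-r).
Then F(3) - F(1) = (-4*log(3) - 3*exp(-3)) - (-3*exp(-1)) = -4*log(3) - 3*exp(-3) + 3*exp(-1).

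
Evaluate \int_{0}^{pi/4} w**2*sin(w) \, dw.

Integrate by parts twice (u = w^2, dv = sin(w) dw).
An antiderivative is F(w) = -w**2*cos(w) + 2*w*sin(w) + 2*cos(w).
Then F(pi/4) - F(0) = (sqrt(2)*(-pi**2 + 8*pi + 32)/32) - (2) = -2 - sqrt(2)*pi**2/32 + sqrt(2)*pi/4 + sqrt(2).

-2 - sqrt(2)*pi**2/32 + sqrt(2)*pi/4 + sqrt(2)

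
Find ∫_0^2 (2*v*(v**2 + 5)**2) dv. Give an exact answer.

604/3

Let u = v**2 + 5, so du = 2*v dv. When v = 0, u = 5; when v = 2, u = 9.
The integral becomes ∫ u**2 du from 5 to 9, with antiderivative u**3/3.
Back in v: F(v) = (v**2 + 5)**3/3.
Then F(2) - F(0) = (243) - (125/3) = 604/3.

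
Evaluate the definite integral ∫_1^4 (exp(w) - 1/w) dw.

-exp(1) - log(4) + exp(4)

An antiderivative is F(w) = exp(w) - log(w).
Then F(4) - F(1) = (-log(4) + exp(4)) - (exp(1)) = -exp(1) - log(4) + exp(4).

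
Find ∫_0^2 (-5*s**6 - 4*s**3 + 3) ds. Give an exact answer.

-710/7

By the power rule, an antiderivative is F(s) = -5*s**7/7 - s**4 + 3*s.
Then F(2) - F(0) = (-710/7) - (0) = -710/7.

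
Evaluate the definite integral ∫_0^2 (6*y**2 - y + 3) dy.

By the power rule, an antiderivative is F(y) = 2*y**3 - y**2/2 + 3*y.
Then F(2) - F(0) = (20) - (0) = 20.

20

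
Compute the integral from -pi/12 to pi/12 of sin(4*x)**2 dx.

-sqrt(3)/16 + pi/12

Use the identity sin^2(4*x) = (1 - cos(8*x))/2.
An antiderivative is F(x) = x/2 - sin(8*x)/16.
Then F(pi/12) - F(-pi/12) = (-sqrt(3)/32 + pi/24) - (-pi/24 + sqrt(3)/32) = -sqrt(3)/16 + pi/12.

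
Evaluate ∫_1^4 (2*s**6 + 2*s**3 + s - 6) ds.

33585/7

By the power rule, an antiderivative is F(s) = 2*s**7/7 + s**4/2 + s**2/2 - 6*s.
Then F(4) - F(1) = (33552/7) - (-33/7) = 33585/7.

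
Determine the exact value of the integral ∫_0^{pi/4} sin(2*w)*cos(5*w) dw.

-5*sqrt(2)/42 - 2/21

Use the identity sin(2*w)cos(5*w) = [sin(7*w) + sin(-3*w)]/2.
An antiderivative is F(w) = cos(3*w)/6 - cos(7*w)/14.
Then F(pi/4) - F(0) = (-5*sqrt(2)/42) - (2/21) = -5*sqrt(2)/42 - 2/21.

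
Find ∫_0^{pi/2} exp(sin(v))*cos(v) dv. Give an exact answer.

Let u = sin(v), so du = cos(v) dv. When v = 0, u = 0; when v = pi/2, u = 1.
The integral becomes ∫ exp(u) du from 0 to 1, with antiderivative exp(u).
Back in v: F(v) = exp(sin(v)).
Then F(pi/2) - F(0) = (E) - (1) = -1 + E.

-1 + E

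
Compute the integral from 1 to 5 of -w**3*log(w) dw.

39 - 625*log(5)/4

Integrate by parts once (u = ln w, dv = -w**3 dw).
An antiderivative is F(w) = -w**4*(4*log(w) - 1)/16.
Then F(5) - F(1) = (625/16 - 625*log(5)/4) - (1/16) = 39 - 625*log(5)/4.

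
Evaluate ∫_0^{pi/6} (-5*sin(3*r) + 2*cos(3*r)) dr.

-1

An antiderivative is F(r) = 2*sin(3*r)/3 + 5*cos(3*r)/3.
Then F(pi/6) - F(0) = (2/3) - (5/3) = -1.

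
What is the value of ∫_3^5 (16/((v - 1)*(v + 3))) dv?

log(81/16)

Factor the denominator: v**2 + 2*v - 3 = (v + 3)(v - 1).
Partial fractions: 16/((v - 1)*(v + 3)) = -4/(v + 3) + 4/(v - 1).
An antiderivative is F(v) = 4*log(v - 1) - 4*log(v + 3).
Then F(5) - F(3) = (-log(16)) - (-log(81)) = log(81/16).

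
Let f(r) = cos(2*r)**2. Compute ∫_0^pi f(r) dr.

Use the identity cos^2(2*r) = (1 + cos(4*r))/2.
An antiderivative is F(r) = r/2 + sin(4*r)/8.
Then F(pi) - F(0) = (pi/2) - (0) = pi/2.

pi/2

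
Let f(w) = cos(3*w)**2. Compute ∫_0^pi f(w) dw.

Use the identity cos^2(3*w) = (1 + cos(6*w))/2.
An antiderivative is F(w) = w/2 + sin(6*w)/12.
Then F(pi) - F(0) = (pi/2) - (0) = pi/2.

pi/2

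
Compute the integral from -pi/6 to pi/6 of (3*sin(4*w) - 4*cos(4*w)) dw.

-sqrt(3)

An antiderivative is F(w) = -sin(4*w) - 3*cos(4*w)/4.
Then F(pi/6) - F(-pi/6) = (3/8 - sqrt(3)/2) - (3/8 + sqrt(3)/2) = -sqrt(3).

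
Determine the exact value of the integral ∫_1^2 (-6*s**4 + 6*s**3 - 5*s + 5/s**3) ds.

-813/40

By the power rule, an antiderivative is F(s) = -6*s**5/5 + 3*s**4/2 - 5*s**2/2 - 5/(2*s**2).
Then F(2) - F(1) = (-1001/40) - (-47/10) = -813/40.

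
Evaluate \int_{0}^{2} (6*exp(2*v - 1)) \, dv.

Let u = 2*v - 1, so du = 2 dv. When v = 0, u = -1; when v = 2, u = 3.
The integral becomes 3·∫ exp(u) du from -1 to 3, with antiderivative 3*exp(u).
Back in v: F(v) = 3*exp(2*v - 1).
Then F(2) - F(0) = (3*exp(3)) - (3*exp(-1)) = -(3 - 3*exp(4))*exp(-1).

-(3 - 3*exp(4))*exp(-1)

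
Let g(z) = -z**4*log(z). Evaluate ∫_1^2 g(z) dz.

31/25 - 32*log(2)/5

Integrate by parts once (u = ln z, dv = -z**4 dz).
An antiderivative is F(z) = -z**5*(5*log(z) - 1)/25.
Then F(2) - F(1) = (32/25 - 32*log(2)/5) - (1/25) = 31/25 - 32*log(2)/5.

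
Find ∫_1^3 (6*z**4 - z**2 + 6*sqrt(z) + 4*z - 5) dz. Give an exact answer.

By the power rule, an antiderivative is F(z) = 6*z**5/5 + 4*z**(3/2) - z**3/3 + 2*z**2 - 5*z.
Then F(3) - F(1) = (12*sqrt(3) + 1428/5) - (28/15) = 12*sqrt(3) + 4256/15.

12*sqrt(3) + 4256/15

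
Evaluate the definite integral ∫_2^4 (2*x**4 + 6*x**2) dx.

By the power rule, an antiderivative is F(x) = 2*x**5/5 + 2*x**3.
Then F(4) - F(2) = (2688/5) - (144/5) = 2544/5.

2544/5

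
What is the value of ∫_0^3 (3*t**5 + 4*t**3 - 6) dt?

By the power rule, an antiderivative is F(t) = t**6/2 + t**4 - 6*t.
Then F(3) - F(0) = (855/2) - (0) = 855/2.

855/2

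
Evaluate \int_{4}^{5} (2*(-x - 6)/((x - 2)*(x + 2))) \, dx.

-6*log(3) + 2*log(2) + 2*log(7)

Factor the denominator: x**2 - 4 = (x + 2)(x - 2).
Partial fractions: 2*(-x - 6)/((x - 2)*(x + 2)) = 2/(x + 2) - 4/(x - 2).
An antiderivative is F(x) = -4*log(x - 2) + 2*log(x + 2).
Then F(5) - F(4) = (log(49/81)) - (log(9/4)) = -6*log(3) + 2*log(2) + 2*log(7).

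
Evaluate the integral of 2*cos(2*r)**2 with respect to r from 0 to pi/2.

Use the identity cos^2(2*r) = (1 + cos(4*r))/2.
An antiderivative is F(r) = r + sin(4*r)/4.
Then F(pi/2) - F(0) = (pi/2) - (0) = pi/2.

pi/2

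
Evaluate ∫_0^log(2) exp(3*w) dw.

7/3

Let u = exp(w), so du = exp(w) dw. When w = 0, u = 1; when w = log(2), u = 2.
The integral becomes ∫ u**2 du from 1 to 2, with antiderivative u**3/3.
Back in w: F(w) = exp(3*w)/3.
Then F(log(2)) - F(0) = (8/3) - (1/3) = 7/3.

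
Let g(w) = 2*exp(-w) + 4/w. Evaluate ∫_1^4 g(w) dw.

An antiderivative is F(w) = 4*log(w) - 2*exp(-w).
Then F(4) - F(1) = (-2*exp(-4) + 8*log(2)) - (-2*exp(-1)) = -2*exp(-4) + 2*exp(-1) + 8*log(2).

-2*exp(-4) + 2*exp(-1) + 8*log(2)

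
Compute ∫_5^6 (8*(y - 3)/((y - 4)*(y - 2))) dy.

Factor the denominator: y**2 - 6*y + 8 = (y - 2)(y - 4).
Partial fractions: 8*(y - 3)/((y - 4)*(y - 2)) = 4/(y - 2) + 4/(y - 4).
An antiderivative is F(y) = 4*log(y - 4) + 4*log(y - 2).
Then F(6) - F(5) = (12*log(2)) - (log(81)) = -4*log(3) + 12*log(2).

-4*log(3) + 12*log(2)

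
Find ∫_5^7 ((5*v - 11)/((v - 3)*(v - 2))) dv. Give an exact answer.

Factor the denominator: v**2 - 5*v + 6 = (v - 2)(v - 3).
Partial fractions: (5*v - 11)/((v - 3)*(v - 2)) = 1/(v - 2) + 4/(v - 3).
An antiderivative is F(v) = 4*log(v - 3) + log(v - 2).
Then F(7) - F(5) = (log(5) + 8*log(2)) - (log(48)) = log(80/3).

log(80/3)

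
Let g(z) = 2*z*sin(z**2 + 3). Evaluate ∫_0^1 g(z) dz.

Let u = z**2 + 3, so du = 2*z dz. When z = 0, u = 3; when z = 1, u = 4.
The integral becomes ∫ sin(u) du from 3 to 4, with antiderivative -cos(u).
Back in z: F(z) = -cos(z**2 + 3).
Then F(1) - F(0) = (-cos(4)) - (-cos(3)) = cos(3) - cos(4).

cos(3) - cos(4)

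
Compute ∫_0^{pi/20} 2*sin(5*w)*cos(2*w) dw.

Use the identity sin(5*w)cos(2*w) = [sin(7*w) + sin(3*w)]/2.
An antiderivative is F(w) = -cos(3*w)/3 - cos(7*w)/7.
Then F(pi/20) - F(0) = (-5*sqrt(sqrt(5) + 5)/42 - sqrt(10)/42 + sqrt(2)/42) - (-10/21) = -5*sqrt(sqrt(5) + 5)/42 - sqrt(10)/42 + sqrt(2)/42 + 10/21.

-5*sqrt(sqrt(5) + 5)/42 - sqrt(10)/42 + sqrt(2)/42 + 10/21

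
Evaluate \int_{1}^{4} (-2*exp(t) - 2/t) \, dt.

-2*exp(4) - 2*log(4) + 2*exp(1)

An antiderivative is F(t) = -2*exp(t) - 2*log(t).
Then F(4) - F(1) = (-2*exp(4) - 2*log(4)) - (-2*exp(1)) = -2*exp(4) - 2*log(4) + 2*exp(1).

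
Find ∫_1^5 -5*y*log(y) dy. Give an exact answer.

Integrate by parts once (u = ln y, dv = -5*y dy).
An antiderivative is F(y) = -5*y**2*(2*log(y) - 1)/4.
Then F(5) - F(1) = (125/4 - 125*log(5)/2) - (5/4) = 30 - 125*log(5)/2.

30 - 125*log(5)/2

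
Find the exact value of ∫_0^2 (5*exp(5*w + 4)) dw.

-exp(4) + exp(14)

Let u = 5*w + 4, so du = 5 dw. When w = 0, u = 4; when w = 2, u = 14.
The integral becomes ∫ exp(u) du from 4 to 14, with antiderivative exp(u).
Back in w: F(w) = exp(5*w + 4).
Then F(2) - F(0) = (exp(14)) - (exp(4)) = -exp(4) + exp(14).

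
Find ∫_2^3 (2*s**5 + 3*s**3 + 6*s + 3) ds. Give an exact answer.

By the power rule, an antiderivative is F(s) = s**6/3 + 3*s**4/4 + 3*s**2 + 3*s.
Then F(3) - F(2) = (1359/4) - (154/3) = 3461/12.

3461/12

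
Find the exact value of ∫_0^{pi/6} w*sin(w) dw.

-sqrt(3)*pi/12 + 1/2

Integrate by parts once (u = w, dv = sin(w) dw).
An antiderivative is F(w) = -w*cos(w) + sin(w).
Then F(pi/6) - F(0) = (-sqrt(3)*pi/12 + 1/2) - (0) = -sqrt(3)*pi/12 + 1/2.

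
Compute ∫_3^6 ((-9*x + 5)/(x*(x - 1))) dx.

Factor the denominator: x**2 - x = x(x - 1).
Partial fractions: (-9*x + 5)/(x*(x - 1)) = -5/x - 4/(x - 1).
An antiderivative is F(x) = -5*log(x) - 4*log(x - 1).
Then F(6) - F(3) = (-4*log(5) - 5*log(3) - 5*log(2)) - (-5*log(3) - 4*log(2)) = -4*log(5) - log(2).

-4*log(5) - log(2)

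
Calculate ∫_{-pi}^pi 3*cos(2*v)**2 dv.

Use the identity cos^2(2*v) = (1 + cos(4*v))/2.
An antiderivative is F(v) = 3*v/2 + 3*sin(4*v)/8.
Then F(pi) - F(-pi) = (3*pi/2) - (-3*pi/2) = 3*pi.

3*pi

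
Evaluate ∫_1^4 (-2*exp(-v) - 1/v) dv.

An antiderivative is F(v) = -log(v) + 2*exp(-v).
Then F(4) - F(1) = ((2 - log(4**exp(4)))*exp(-4)) - (2*exp(-1)) = (-log(4**exp(4)) - 2*exp(3) + 2)*exp(-4).

(-log(4**exp(4)) - 2*exp(3) + 2)*exp(-4)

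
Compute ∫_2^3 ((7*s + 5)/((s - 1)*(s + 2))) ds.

-2*log(2) + 3*log(5)

Factor the denominator: s**2 + s - 2 = (s + 2)(s - 1).
Partial fractions: (7*s + 5)/((s - 1)*(s + 2)) = 3/(s + 2) + 4/(s - 1).
An antiderivative is F(s) = 4*log(s - 1) + 3*log(s + 2).
Then F(3) - F(2) = (4*log(2) + 3*log(5)) - (log(64)) = -2*log(2) + 3*log(5).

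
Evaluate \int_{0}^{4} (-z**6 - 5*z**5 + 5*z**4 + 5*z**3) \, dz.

-92608/21

By the power rule, an antiderivative is F(z) = -z**7/7 - 5*z**6/6 + z**5 + 5*z**4/4.
Then F(4) - F(0) = (-92608/21) - (0) = -92608/21.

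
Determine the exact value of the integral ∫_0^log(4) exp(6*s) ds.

1365/2

Let u = exp(s), so du = exp(s) ds. When s = 0, u = 1; when s = log(4), u = 4.
The integral becomes ∫ u**5 du from 1 to 4, with antiderivative u**6/6.
Back in s: F(s) = exp(6*s)/6.
Then F(log(4)) - F(0) = (2048/3) - (1/6) = 1365/2.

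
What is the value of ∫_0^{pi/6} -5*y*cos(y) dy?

Integrate by parts once (u = y, dv = -5*cos(y) dy).
An antiderivative is F(y) = -5*y*sin(y) - 5*cos(y).
Then F(pi/6) - F(0) = (-5*sqrt(3)/2 - 5*pi/12) - (-5) = -5*sqrt(3)/2 - 5*pi/12 + 5.

-5*sqrt(3)/2 - 5*pi/12 + 5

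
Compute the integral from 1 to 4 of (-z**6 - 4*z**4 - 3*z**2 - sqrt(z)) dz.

By the power rule, an antiderivative is F(z) = -z**7/7 - 4*z**5/5 - 2*z**(3/2)/3 - z**3.
Then F(4) - F(1) = (-339056/105) - (-274/105) = -338782/105.

-338782/105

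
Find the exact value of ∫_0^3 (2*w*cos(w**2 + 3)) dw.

Let u = w**2 + 3, so du = 2*w dw. When w = 0, u = 3; when w = 3, u = 12.
The integral becomes ∫ cos(u) du from 3 to 12, with antiderivative sin(u).
Back in w: F(w) = sin(w**2 + 3).
Then F(3) - F(0) = (sin(12)) - (sin(3)) = sin(12) - sin(3).

sin(12) - sin(3)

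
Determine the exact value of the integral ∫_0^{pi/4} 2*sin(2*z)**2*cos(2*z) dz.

Let u = sin(2*z), so du = 2*cos(2*z) dz. When z = 0, u = 0; when z = pi/4, u = 1.
The integral becomes ∫ u**2 du from 0 to 1, with antiderivative u**3/3.
Back in z: F(z) = sin(2*z)**3/3.
Then F(pi/4) - F(0) = (1/3) - (0) = 1/3.

1/3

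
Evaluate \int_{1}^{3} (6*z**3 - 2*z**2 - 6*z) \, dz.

236/3

By the power rule, an antiderivative is F(z) = 3*z**4/2 - 2*z**3/3 - 3*z**2.
Then F(3) - F(1) = (153/2) - (-13/6) = 236/3.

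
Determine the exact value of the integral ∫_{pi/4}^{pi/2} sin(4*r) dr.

-1/2

An antiderivative is F(r) = -cos(4*r)/4.
Then F(pi/2) - F(pi/4) = (-1/4) - (1/4) = -1/2.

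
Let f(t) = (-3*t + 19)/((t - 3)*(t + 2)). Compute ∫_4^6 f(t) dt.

-10*log(2) + 7*log(3)

Factor the denominator: t**2 - t - 6 = (t + 2)(t - 3).
Partial fractions: (-3*t + 19)/((t - 3)*(t + 2)) = -5/(t + 2) + 2/(t - 3).
An antiderivative is F(t) = 2*log(t - 3) - 5*log(t + 2).
Then F(6) - F(4) = (-15*log(2) + 2*log(3)) - (-5*log(3) - 5*log(2)) = -10*log(2) + 7*log(3).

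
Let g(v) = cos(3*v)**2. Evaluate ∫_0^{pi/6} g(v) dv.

Use the identity cos^2(3*v) = (1 + cos(6*v))/2.
An antiderivative is F(v) = v/2 + sin(6*v)/12.
Then F(pi/6) - F(0) = (pi/12) - (0) = pi/12.

pi/12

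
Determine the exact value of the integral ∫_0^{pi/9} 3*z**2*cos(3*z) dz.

-sqrt(3)/9 + sqrt(3)*pi**2/162 + pi/27

Integrate by parts twice (u = z^2, dv = 3*cos(3*z) dz).
An antiderivative is F(z) = z**2*sin(3*z) + 2*z*cos(3*z)/3 - 2*sin(3*z)/9.
Then F(pi/9) - F(0) = (-sqrt(3)/9 + sqrt(3)*pi**2/162 + pi/27) - (0) = -sqrt(3)/9 + sqrt(3)*pi**2/162 + pi/27.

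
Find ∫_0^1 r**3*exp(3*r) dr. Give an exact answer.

Integrate by parts 3 times (u = r^3, dv = exp(3*r) dr).
An antiderivative is F(r) = (9*r**3 - 9*r**2 + 6*r - 2)*exp(3*r)/27.
Then F(1) - F(0) = (4*exp(3)/27) - (-2/27) = 2/27 + 4*exp(3)/27.

2/27 + 4*exp(3)/27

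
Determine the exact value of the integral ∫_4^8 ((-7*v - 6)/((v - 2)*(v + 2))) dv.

Factor the denominator: v**2 - 4 = (v + 2)(v - 2).
Partial fractions: (-7*v - 6)/((v - 2)*(v + 2)) = -2/(v + 2) - 5/(v - 2).
An antiderivative is F(v) = -5*log(v - 2) - 2*log(v + 2).
Then F(8) - F(4) = (-5*log(3) - 7*log(2) - 2*log(5)) - (-7*log(2) - 2*log(3)) = -3*log(3) - 2*log(5).

-3*log(3) - 2*log(5)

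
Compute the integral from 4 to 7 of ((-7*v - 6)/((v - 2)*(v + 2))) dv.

Factor the denominator: v**2 - 4 = (v + 2)(v - 2).
Partial fractions: (-7*v - 6)/((v - 2)*(v + 2)) = -2/(v + 2) - 5/(v - 2).
An antiderivative is F(v) = -5*log(v - 2) - 2*log(v + 2).
Then F(7) - F(4) = (-5*log(5) - 4*log(3)) - (-7*log(2) - 2*log(3)) = -5*log(5) - 2*log(3) + 7*log(2).

-5*log(5) - 2*log(3) + 7*log(2)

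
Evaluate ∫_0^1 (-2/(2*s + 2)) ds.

An antiderivative is F(s) = -log(2*s + 2).
Then F(1) - F(0) = (-log(4)) - (-log(2)) = -log(2).

-log(2)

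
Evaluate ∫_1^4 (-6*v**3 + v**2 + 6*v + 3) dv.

-615/2

By the power rule, an antiderivative is F(v) = -3*v**4/2 + v**3/3 + 3*v**2 + 3*v.
Then F(4) - F(1) = (-908/3) - (29/6) = -615/2.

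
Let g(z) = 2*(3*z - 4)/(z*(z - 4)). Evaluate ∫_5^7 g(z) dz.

-2*log(5) + 2*log(7) + 4*log(3)

Factor the denominator: z**2 - 4*z = z(z - 4).
Partial fractions: 2*(3*z - 4)/(z*(z - 4)) = 2/z + 4/(z - 4).
An antiderivative is F(z) = 2*log(z) + 4*log(z - 4).
Then F(7) - F(5) = (2*log(7) + 4*log(3)) - (log(25)) = -2*log(5) + 2*log(7) + 4*log(3).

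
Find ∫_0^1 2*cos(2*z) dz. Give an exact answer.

sin(2)

Let u = 2*z, so du = 2 dz. When z = 0, u = 0; when z = 1, u = 2.
The integral becomes ∫ cos(u) du from 0 to 2, with antiderivative sin(u).
Back in z: F(z) = sin(2*z).
Then F(1) - F(0) = (sin(2)) - (0) = sin(2).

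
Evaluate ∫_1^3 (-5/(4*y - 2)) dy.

An antiderivative is F(y) = -5*log(4*y - 2)/4.
Then F(3) - F(1) = (-5*log(10)/4) - (-5*log(2)/4) = -5*log(5)/4.

-5*log(5)/4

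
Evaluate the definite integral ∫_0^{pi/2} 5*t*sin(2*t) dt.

5*pi/4

Integrate by parts once (u = t, dv = 5*sin(2*t) dt).
An antiderivative is F(t) = -5*t*cos(2*t)/2 + 5*sin(2*t)/4.
Then F(pi/2) - F(0) = (5*pi/4) - (0) = 5*pi/4.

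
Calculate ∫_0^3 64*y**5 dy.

Let u = 2*y, so du = 2 dy. When y = 0, u = 0; when y = 3, u = 6.
The integral becomes ∫ u**5 du from 0 to 6, with antiderivative u**6/6.
Back in y: F(y) = 32*y**6/3.
Then F(3) - F(0) = (7776) - (0) = 7776.

7776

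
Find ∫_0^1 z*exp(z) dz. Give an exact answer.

Integrate by parts once (u = z, dv = exp(z) dz).
An antiderivative is F(z) = (z - 1)*exp(z).
Then F(1) - F(0) = (0) - (-1) = 1.

1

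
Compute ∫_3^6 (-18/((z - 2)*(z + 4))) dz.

Factor the denominator: z**2 + 2*z - 8 = (z + 4)(z - 2).
Partial fractions: -18/((z - 2)*(z + 4)) = 3/(z + 4) - 3/(z - 2).
An antiderivative is F(z) = -3*log(z - 2) + 3*log(z + 4).
Then F(6) - F(3) = (-3*log(2) + 3*log(5)) - (3*log(7)) = -3*log(7) - 3*log(2) + 3*log(5).

-3*log(7) - 3*log(2) + 3*log(5)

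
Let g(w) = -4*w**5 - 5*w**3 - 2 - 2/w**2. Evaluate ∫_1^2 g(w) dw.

By the power rule, an antiderivative is F(w) = -2*w**6/3 - 5*w**4/4 - 2*w + 2/w.
Then F(2) - F(1) = (-197/3) - (-23/12) = -255/4.

-255/4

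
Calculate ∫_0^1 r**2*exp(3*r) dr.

Integrate by parts twice (u = r^2, dv = exp(3*r) dr).
An antiderivative is F(r) = (9*r**2 - 6*r + 2)*exp(3*r)/27.
Then F(1) - F(0) = (5*exp(3)/27) - (2/27) = -2/27 + 5*exp(3)/27.

-2/27 + 5*exp(3)/27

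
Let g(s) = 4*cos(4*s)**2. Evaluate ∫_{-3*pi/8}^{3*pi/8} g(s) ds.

3*pi/2

Use the identity cos^2(4*s) = (1 + cos(8*s))/2.
An antiderivative is F(s) = 2*s + sin(8*s)/4.
Then F(3*pi/8) - F(-3*pi/8) = (3*pi/4) - (-3*pi/4) = 3*pi/2.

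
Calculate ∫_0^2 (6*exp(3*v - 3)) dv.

4*sinh(3)

Let u = 3*v - 3, so du = 3 dv. When v = 0, u = -3; when v = 2, u = 3.
The integral becomes 2·∫ exp(u) du from -3 to 3, with antiderivative 2*exp(u).
Back in v: F(v) = 2*exp(3*v - 3).
Then F(2) - F(0) = (2*exp(3)) - (2*exp(-3)) = 4*sinh(3).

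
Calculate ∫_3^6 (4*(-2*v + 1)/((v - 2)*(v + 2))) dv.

-21*log(2) + 5*log(5)

Factor the denominator: v**2 - 4 = (v + 2)(v - 2).
Partial fractions: 4*(-2*v + 1)/((v - 2)*(v + 2)) = -5/(v + 2) - 3/(v - 2).
An antiderivative is F(v) = -3*log(v - 2) - 5*log(v + 2).
Then F(6) - F(3) = (-21*log(2)) - (-5*log(5)) = -21*log(2) + 5*log(5).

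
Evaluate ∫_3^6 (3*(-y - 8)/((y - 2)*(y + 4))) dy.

-8*log(2) - 2*log(7) + 2*log(5)

Factor the denominator: y**2 + 2*y - 8 = (y + 4)(y - 2).
Partial fractions: 3*(-y - 8)/((y - 2)*(y + 4)) = 2/(y + 4) - 5/(y - 2).
An antiderivative is F(y) = -5*log(y - 2) + 2*log(y + 4).
Then F(6) - F(3) = (-8*log(2) + 2*log(5)) - (log(49)) = -8*log(2) - 2*log(7) + 2*log(5).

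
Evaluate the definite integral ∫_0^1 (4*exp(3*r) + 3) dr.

5/3 + 4*exp(3)/3

An antiderivative is F(r) = 4*exp(3*r)/3 + 3*r.
Then F(1) - F(0) = (3 + 4*exp(3)/3) - (4/3) = 5/3 + 4*exp(3)/3.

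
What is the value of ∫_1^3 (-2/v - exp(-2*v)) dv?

An antiderivative is F(v) = -2*log(v) + exp(-2*v)/2.
Then F(3) - F(1) = (-2*log(3) + exp(-6)/2) - (exp(-2)/2) = (-4*exp(6)*log(3) - exp(4) + 1)*exp(-6)/2.

(-4*exp(6)*log(3) - exp(4) + 1)*exp(-6)/2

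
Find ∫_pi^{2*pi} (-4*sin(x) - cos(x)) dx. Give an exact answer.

An antiderivative is F(x) = -sin(x) + 4*cos(x).
Then F(2*pi) - F(pi) = (4) - (-4) = 8.

8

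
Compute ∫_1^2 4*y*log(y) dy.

Integrate by parts once (u = ln y, dv = 4*y dy).
An antiderivative is F(y) = y**2*(2*log(y) - 1).
Then F(2) - F(1) = (-4 + 8*log(2)) - (-1) = -3 + 8*log(2).

-3 + 8*log(2)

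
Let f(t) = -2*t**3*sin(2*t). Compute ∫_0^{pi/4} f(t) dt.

Integrate by parts 3 times (u = t^3, dv = -2*sin(2*t) dt).
An antiderivative is F(t) = t**3*cos(2*t) - 3*t**2*sin(2*t)/2 - 3*t*cos(2*t)/2 + 3*sin(2*t)/4.
Then F(pi/4) - F(0) = (3/4 - 3*pi**2/32) - (0) = 3/4 - 3*pi**2/32.

3/4 - 3*pi**2/32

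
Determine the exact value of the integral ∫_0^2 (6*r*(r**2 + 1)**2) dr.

124

Let u = r**2 + 1, so du = 2*r dr. When r = 0, u = 1; when r = 2, u = 5.
The integral becomes 3·∫ u**2 du from 1 to 5, with antiderivative u**3.
Back in r: F(r) = (r**2 + 1)**3.
Then F(2) - F(0) = (125) - (1) = 124.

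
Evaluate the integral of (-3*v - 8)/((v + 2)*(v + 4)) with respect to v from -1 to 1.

Factor the denominator: v**2 + 6*v + 8 = (v + 4)(v + 2).
Partial fractions: (-3*v - 8)/((v + 2)*(v + 4)) = -2/(v + 4) - 1/(v + 2).
An antiderivative is F(v) = -log(v + 2) - 2*log(v + 4).
Then F(1) - F(-1) = (-log(75)) - (-log(9)) = log(3/25).

log(3/25)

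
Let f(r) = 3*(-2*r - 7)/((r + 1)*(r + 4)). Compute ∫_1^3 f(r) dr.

Factor the denominator: r**2 + 5*r + 4 = (r + 4)(r + 1).
Partial fractions: 3*(-2*r - 7)/((r + 1)*(r + 4)) = -1/(r + 4) - 5/(r + 1).
An antiderivative is F(r) = -5*log(r + 1) - log(r + 4).
Then F(3) - F(1) = (-10*log(2) - log(7)) - (-5*log(2) - log(5)) = -5*log(2) - log(7) + log(5).

-5*log(2) - log(7) + log(5)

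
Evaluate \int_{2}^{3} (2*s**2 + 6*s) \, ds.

83/3

By the power rule, an antiderivative is F(s) = 2*s**3/3 + 3*s**2.
Then F(3) - F(2) = (45) - (52/3) = 83/3.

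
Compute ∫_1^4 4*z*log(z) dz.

Integrate by parts once (u = ln z, dv = 4*z dz).
An antiderivative is F(z) = z**2*(2*log(z) - 1).
Then F(4) - F(1) = (-16 + 64*log(2)) - (-1) = -15 + 64*log(2).

-15 + 64*log(2)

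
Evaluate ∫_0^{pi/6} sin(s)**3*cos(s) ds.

1/64

Let u = sin(s), so du = cos(s) ds. When s = 0, u = 0; when s = pi/6, u = 1/2.
The integral becomes ∫ u**3 du from 0 to 1/2, with antiderivative u**4/4.
Back in s: F(s) = sin(s)**4/4.
Then F(pi/6) - F(0) = (1/64) - (0) = 1/64.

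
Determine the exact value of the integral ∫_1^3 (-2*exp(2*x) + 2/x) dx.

An antiderivative is F(x) = -exp(2*x) + 2*log(x).
Then F(3) - F(1) = (-exp(6) + log(9)) - (-exp(2)) = -exp(6) + log(9) + exp(2).

-exp(6) + log(9) + exp(2)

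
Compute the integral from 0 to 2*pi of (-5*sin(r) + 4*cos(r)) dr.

0

An antiderivative is F(r) = 4*sin(r) + 5*cos(r).
Then F(2*pi) - F(0) = (5) - (5) = 0.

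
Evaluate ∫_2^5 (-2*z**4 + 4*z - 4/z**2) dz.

By the power rule, an antiderivative is F(z) = -2*z**5/5 + 2*z**2 + 4/z.
Then F(5) - F(2) = (-5996/5) - (-14/5) = -5982/5.

-5982/5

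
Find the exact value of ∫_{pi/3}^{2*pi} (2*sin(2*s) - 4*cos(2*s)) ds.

An antiderivative is F(s) = -2*sin(2*s) - cos(2*s).
Then F(2*pi) - F(pi/3) = (-1) - (1/2 - sqrt(3)) = -3/2 + sqrt(3).

-3/2 + sqrt(3)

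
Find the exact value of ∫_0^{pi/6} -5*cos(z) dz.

An antiderivative is F(z) = -5*sin(z).
Then F(pi/6) - F(0) = (-5/2) - (0) = -5/2.

-5/2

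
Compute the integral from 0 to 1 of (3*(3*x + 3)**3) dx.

1215/4

Let u = 3*x + 3, so du = 3 dx. When x = 0, u = 3; when x = 1, u = 6.
The integral becomes ∫ u**3 du from 3 to 6, with antiderivative u**4/4.
Back in x: F(x) = (3*x + 3)**4/4.
Then F(1) - F(0) = (324) - (81/4) = 1215/4.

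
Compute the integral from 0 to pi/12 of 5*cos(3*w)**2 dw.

Use the identity cos^2(3*w) = (1 + cos(6*w))/2.
An antiderivative is F(w) = 5*w/2 + 5*sin(6*w)/12.
Then F(pi/12) - F(0) = (5/12 + 5*pi/24) - (0) = 5/12 + 5*pi/24.

5/12 + 5*pi/24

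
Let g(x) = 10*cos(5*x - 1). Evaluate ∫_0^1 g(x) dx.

2*sin(4) + 2*sin(1)

Let u = 5*x - 1, so du = 5 dx. When x = 0, u = -1; when x = 1, u = 4.
The integral becomes 2·∫ cos(u) du from -1 to 4, with antiderivative 2*sin(u).
Back in x: F(x) = 2*sin(5*x - 1).
Then F(1) - F(0) = (2*sin(4)) - (-2*sin(1)) = 2*sin(4) + 2*sin(1).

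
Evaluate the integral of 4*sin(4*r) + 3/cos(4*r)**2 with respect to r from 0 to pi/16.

7/4 - sqrt(2)/2

An antiderivative is F(r) = -cos(4*r) + 3*tan(4*r)/4.
Then F(pi/16) - F(0) = (3/4 - sqrt(2)/2) - (-1) = 7/4 - sqrt(2)/2.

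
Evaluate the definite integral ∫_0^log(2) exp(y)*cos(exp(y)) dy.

Let u = exp(y), so du = exp(y) dy. When y = 0, u = 1; when y = log(2), u = 2.
The integral becomes ∫ cos(u) du from 1 to 2, with antiderivative sin(u).
Back in y: F(y) = sin(exp(y)).
Then F(log(2)) - F(0) = (sin(2)) - (sin(1)) = -sin(1) + sin(2).

-sin(1) + sin(2)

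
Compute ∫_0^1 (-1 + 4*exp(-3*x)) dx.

An antiderivative is F(x) = -x - 4*exp(-3*x)/3.
Then F(1) - F(0) = (-1 - 4*exp(-3)/3) - (-4/3) = (-4 + exp(3))*exp(-3)/3.

(-4 + exp(3))*exp(-3)/3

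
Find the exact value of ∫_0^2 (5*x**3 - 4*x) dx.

By the power rule, an antiderivative is F(x) = 5*x**4/4 - 2*x**2.
Then F(2) - F(0) = (12) - (0) = 12.

12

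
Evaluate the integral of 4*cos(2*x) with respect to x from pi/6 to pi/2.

-sqrt(3)

An antiderivative is F(x) = 2*sin(2*x).
Then F(pi/2) - F(pi/6) = (0) - (sqrt(3)) = -sqrt(3).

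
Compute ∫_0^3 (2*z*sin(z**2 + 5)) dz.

Let u = z**2 + 5, so du = 2*z dz. When z = 0, u = 5; when z = 3, u = 14.
The integral becomes ∫ sin(u) du from 5 to 14, with antiderivative -cos(u).
Back in z: F(z) = -cos(z**2 + 5).
Then F(3) - F(0) = (-cos(14)) - (-cos(5)) = -cos(14) + cos(5).

-cos(14) + cos(5)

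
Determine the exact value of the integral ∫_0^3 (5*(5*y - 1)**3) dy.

Let u = 5*y - 1, so du = 5 dy. When y = 0, u = -1; when y = 3, u = 14.
The integral becomes ∫ u**3 du from -1 to 14, with antiderivative u**4/4.
Back in y: F(y) = (5*y - 1)**4/4.
Then F(3) - F(0) = (9604) - (1/4) = 38415/4.

38415/4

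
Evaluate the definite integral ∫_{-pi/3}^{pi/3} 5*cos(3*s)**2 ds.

5*pi/3

Use the identity cos^2(3*s) = (1 + cos(6*s))/2.
An antiderivative is F(s) = 5*s/2 + 5*sin(6*s)/12.
Then F(pi/3) - F(-pi/3) = (5*pi/6) - (-5*pi/6) = 5*pi/3.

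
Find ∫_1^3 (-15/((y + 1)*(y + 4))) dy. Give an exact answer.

-5*log(5) - 5*log(2) + 5*log(7)

Factor the denominator: y**2 + 5*y + 4 = (y + 4)(y + 1).
Partial fractions: -15/((y + 1)*(y + 4)) = 5/(y + 4) - 5/(y + 1).
An antiderivative is F(y) = -5*log(y + 1) + 5*log(y + 4).
Then F(3) - F(1) = (-10*log(2) + 5*log(7)) - (-5*log(2) + 5*log(5)) = -5*log(5) - 5*log(2) + 5*log(7).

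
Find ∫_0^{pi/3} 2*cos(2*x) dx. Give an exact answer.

sqrt(3)/2

An antiderivative is F(x) = sin(2*x).
Then F(pi/3) - F(0) = (sqrt(3)/2) - (0) = sqrt(3)/2.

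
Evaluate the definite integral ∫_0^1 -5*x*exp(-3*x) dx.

Integrate by parts once (u = x, dv = -5*exp(-3*x) dx).
An antiderivative is F(x) = (15*x + 5)*exp(-3*x)/9.
Then F(1) - F(0) = (20*exp(-3)/9) - (5/9) = -5/9 + 20*exp(-3)/9.

-5/9 + 20*exp(-3)/9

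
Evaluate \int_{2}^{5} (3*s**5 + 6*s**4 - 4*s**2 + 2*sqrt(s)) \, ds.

-8*sqrt(2)/3 + 20*sqrt(5)/3 + 113361/10

By the power rule, an antiderivative is F(s) = s**6/2 + 6*s**5/5 + 4*s**(3/2)/3 - 4*s**3/3.
Then F(5) - F(2) = (20*sqrt(5)/3 + 68375/6) - (8*sqrt(2)/3 + 896/15) = -8*sqrt(2)/3 + 20*sqrt(5)/3 + 113361/10.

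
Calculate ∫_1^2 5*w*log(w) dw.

-15/4 + 10*log(2)

Integrate by parts once (u = ln w, dv = 5*w dw).
An antiderivative is F(w) = 5*w**2*(2*log(w) - 1)/4.
Then F(2) - F(1) = (-5 + 10*log(2)) - (-5/4) = -15/4 + 10*log(2).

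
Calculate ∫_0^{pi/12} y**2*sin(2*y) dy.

-1/4 - sqrt(3)*pi**2/576 + pi/48 + sqrt(3)/8

Integrate by parts twice (u = y^2, dv = sin(2*y) dy).
An antiderivative is F(y) = -y**2*cos(2*y)/2 + y*sin(2*y)/2 + cos(2*y)/4.
Then F(pi/12) - F(0) = (-sqrt(3)*pi**2/576 + pi/48 + sqrt(3)/8) - (1/4) = -1/4 - sqrt(3)*pi**2/576 + pi/48 + sqrt(3)/8.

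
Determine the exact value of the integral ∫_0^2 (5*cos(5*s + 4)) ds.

-sin(4) + sin(14)

Let u = 5*s + 4, so du = 5 ds. When s = 0, u = 4; when s = 2, u = 14.
The integral becomes ∫ cos(u) du from 4 to 14, with antiderivative sin(u).
Back in s: F(s) = sin(5*s + 4).
Then F(2) - F(0) = (sin(14)) - (sin(4)) = -sin(4) + sin(14).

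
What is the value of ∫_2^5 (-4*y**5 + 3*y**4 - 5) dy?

By the power rule, an antiderivative is F(y) = -2*y**6/3 + 3*y**5/5 - 5*y.
Then F(5) - F(2) = (-25700/3) - (-502/15) = -42666/5.

-42666/5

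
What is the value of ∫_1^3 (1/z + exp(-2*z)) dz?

-exp(-6)/2 + exp(-2)/2 + log(3)

An antiderivative is F(z) = log(z) - exp(-2*z)/2.
Then F(3) - F(1) = (-exp(-6)/2 + log(3)) - (-exp(-2)/2) = -exp(-6)/2 + exp(-2)/2 + log(3).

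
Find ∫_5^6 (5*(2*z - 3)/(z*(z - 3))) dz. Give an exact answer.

-5*log(5) + 10*log(3)

Factor the denominator: z**2 - 3*z = z(z - 3).
Partial fractions: 5*(2*z - 3)/(z*(z - 3)) = 5/z + 5/(z - 3).
An antiderivative is F(z) = 5*log(z) + 5*log(z - 3).
Then F(6) - F(5) = (5*log(2) + 10*log(3)) - (5*log(2) + 5*log(5)) = -5*log(5) + 10*log(3).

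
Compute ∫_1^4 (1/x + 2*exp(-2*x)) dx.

An antiderivative is F(x) = log(x) - exp(-2*x).
Then F(4) - F(1) = ((-1 + log(4**exp(8)))*exp(-8)) - (-exp(-2)) = (-1 + exp(6) + log(4**exp(8)))*exp(-8).

(-1 + exp(6) + log(4**exp(8)))*exp(-8)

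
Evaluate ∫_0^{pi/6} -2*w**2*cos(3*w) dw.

4/27 - pi**2/54

Integrate by parts twice (u = w^2, dv = -2*cos(3*w) dw).
An antiderivative is F(w) = -2*w**2*sin(3*w)/3 - 4*w*cos(3*w)/9 + 4*sin(3*w)/27.
Then F(pi/6) - F(0) = (4/27 - pi**2/54) - (0) = 4/27 - pi**2/54.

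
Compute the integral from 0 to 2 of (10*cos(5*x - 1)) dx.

2*sin(9) + 2*sin(1)

Let u = 5*x - 1, so du = 5 dx. When x = 0, u = -1; when x = 2, u = 9.
The integral becomes 2·∫ cos(u) du from -1 to 9, with antiderivative 2*sin(u).
Back in x: F(x) = 2*sin(5*x - 1).
Then F(2) - F(0) = (2*sin(9)) - (-2*sin(1)) = 2*sin(9) + 2*sin(1).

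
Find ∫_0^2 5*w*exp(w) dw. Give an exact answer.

Integrate by parts once (u = w, dv = 5*exp(w) dw).
An antiderivative is F(w) = (5*w - 5)*exp(w).
Then F(2) - F(0) = (5*exp(2)) - (-5) = 5 + 5*exp(2).

5 + 5*exp(2)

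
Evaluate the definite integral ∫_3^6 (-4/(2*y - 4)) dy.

An antiderivative is F(y) = -2*log(2*y - 4).
Then F(6) - F(3) = (-log(64)) - (-log(4)) = -log(16).

-log(16)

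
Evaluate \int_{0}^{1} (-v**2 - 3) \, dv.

-10/3

By the power rule, an antiderivative is F(v) = -v**3/3 - 3*v.
Then F(1) - F(0) = (-10/3) - (0) = -10/3.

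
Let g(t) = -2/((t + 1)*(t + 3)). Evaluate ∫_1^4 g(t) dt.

Factor the denominator: t**2 + 4*t + 3 = (t + 3)(t + 1).
Partial fractions: -2/((t + 1)*(t + 3)) = 1/(t + 3) - 1/(t + 1).
An antiderivative is F(t) = -log(t + 1) + log(t + 3).
Then F(4) - F(1) = (log(7/5)) - (log(2)) = log(7/10).

log(7/10)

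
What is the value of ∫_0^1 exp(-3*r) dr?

An antiderivative is F(r) = -exp(-3*r)/3.
Then F(1) - F(0) = (-exp(-3)/3) - (-1/3) = -(1 - exp(3))*exp(-3)/3.

-(1 - exp(3))*exp(-3)/3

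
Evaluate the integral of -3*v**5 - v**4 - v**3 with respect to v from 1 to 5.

-42964/5

By the power rule, an antiderivative is F(v) = -v**6/2 - v**5/5 - v**4/4.
Then F(5) - F(1) = (-34375/4) - (-19/20) = -42964/5.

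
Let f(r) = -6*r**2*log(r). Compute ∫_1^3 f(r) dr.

Integrate by parts once (u = ln r, dv = -6*r**2 dr).
An antiderivative is F(r) = -2*r**3*(3*log(r) - 1)/3.
Then F(3) - F(1) = (18 - 54*log(3)) - (2/3) = 52/3 - 54*log(3).

52/3 - 54*log(3)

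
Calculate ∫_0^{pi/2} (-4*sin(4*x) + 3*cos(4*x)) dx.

An antiderivative is F(x) = 3*sin(4*x)/4 + cos(4*x).
Then F(pi/2) - F(0) = (1) - (1) = 0.

0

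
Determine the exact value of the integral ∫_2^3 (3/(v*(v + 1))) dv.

-9*log(2) + 6*log(3)

Factor the denominator: v**2 + v = (v + 1)v.
Partial fractions: 3/(v*(v + 1)) = -3/(v + 1) + 3/v.
An antiderivative is F(v) = 3*log(v) - 3*log(v + 1).
Then F(3) - F(2) = (log(27/64)) - (log(8/27)) = -9*log(2) + 6*log(3).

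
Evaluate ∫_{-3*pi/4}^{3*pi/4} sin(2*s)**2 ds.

3*pi/4

Use the identity sin^2(2*s) = (1 - cos(4*s))/2.
An antiderivative is F(s) = s/2 - sin(4*s)/8.
Then F(3*pi/4) - F(-3*pi/4) = (3*pi/8) - (-3*pi/8) = 3*pi/4.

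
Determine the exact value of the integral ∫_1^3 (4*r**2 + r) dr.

By the power rule, an antiderivative is F(r) = 4*r**3/3 + r**2/2.
Then F(3) - F(1) = (81/2) - (11/6) = 116/3.

116/3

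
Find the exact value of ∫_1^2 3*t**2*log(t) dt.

-7/3 + 8*log(2)

Integrate by parts once (u = ln t, dv = 3*t**2 dt).
An antiderivative is F(t) = t**3*(3*log(t) - 1)/3.
Then F(2) - F(1) = (-8/3 + 8*log(2)) - (-1/3) = -7/3 + 8*log(2).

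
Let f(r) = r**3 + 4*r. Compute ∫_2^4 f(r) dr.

By the power rule, an antiderivative is F(r) = r**4/4 + 2*r**2.
Then F(4) - F(2) = (96) - (12) = 84.

84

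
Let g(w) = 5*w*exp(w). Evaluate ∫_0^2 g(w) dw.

5 + 5*exp(2)

Integrate by parts once (u = w, dv = 5*exp(w) dw).
An antiderivative is F(w) = (5*w - 5)*exp(w).
Then F(2) - F(0) = (5*exp(2)) - (-5) = 5 + 5*exp(2).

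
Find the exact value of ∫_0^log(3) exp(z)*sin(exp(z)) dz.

Let u = exp(z), so du = exp(z) dz. When z = 0, u = 1; when z = log(3), u = 3.
The integral becomes ∫ sin(u) du from 1 to 3, with antiderivative -cos(u).
Back in z: F(z) = -cos(exp(z)).
Then F(log(3)) - F(0) = (-cos(3)) - (-cos(1)) = cos(1) - cos(3).

cos(1) - cos(3)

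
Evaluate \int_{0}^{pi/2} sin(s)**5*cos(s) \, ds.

Let u = sin(s), so du = cos(s) ds. When s = 0, u = 0; when s = pi/2, u = 1.
The integral becomes ∫ u**5 du from 0 to 1, with antiderivative u**6/6.
Back in s: F(s) = sin(s)**6/6.
Then F(pi/2) - F(0) = (1/6) - (0) = 1/6.

1/6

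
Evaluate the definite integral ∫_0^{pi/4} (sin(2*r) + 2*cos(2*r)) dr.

An antiderivative is F(r) = sin(2*r) - cos(2*r)/2.
Then F(pi/4) - F(0) = (1) - (-1/2) = 3/2.

3/2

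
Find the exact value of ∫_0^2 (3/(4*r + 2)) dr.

3*log(5)/4

An antiderivative is F(r) = 3*log(4*r + 2)/4.
Then F(2) - F(0) = (3*log(10)/4) - (3*log(2)/4) = 3*log(5)/4.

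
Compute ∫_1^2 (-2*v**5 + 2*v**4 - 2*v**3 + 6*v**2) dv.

-21/10

By the power rule, an antiderivative is F(v) = -v**6/3 + 2*v**5/5 - v**4/2 + 2*v**3.
Then F(2) - F(1) = (-8/15) - (47/30) = -21/10.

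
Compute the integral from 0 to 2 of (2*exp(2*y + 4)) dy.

-exp(4) + exp(8)

Let u = 2*y + 4, so du = 2 dy. When y = 0, u = 4; when y = 2, u = 8.
The integral becomes ∫ exp(u) du from 4 to 8, with antiderivative exp(u).
Back in y: F(y) = exp(2*y + 4).
Then F(2) - F(0) = (exp(8)) - (exp(4)) = -exp(4) + exp(8).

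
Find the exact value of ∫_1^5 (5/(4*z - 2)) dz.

5*log(3)/2

An antiderivative is F(z) = 5*log(4*z - 2)/4.
Then F(5) - F(1) = (5*log(18)/4) - (5*log(2)/4) = 5*log(3)/2.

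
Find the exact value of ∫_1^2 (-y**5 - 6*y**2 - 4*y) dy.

-61/2

By the power rule, an antiderivative is F(y) = -y**6/6 - 2*y**3 - 2*y**2.
Then F(2) - F(1) = (-104/3) - (-25/6) = -61/2.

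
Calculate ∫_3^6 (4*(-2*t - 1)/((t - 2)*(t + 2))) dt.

-19*log(2) + 3*log(5)

Factor the denominator: t**2 - 4 = (t + 2)(t - 2).
Partial fractions: 4*(-2*t - 1)/((t - 2)*(t + 2)) = -3/(t + 2) - 5/(t - 2).
An antiderivative is F(t) = -5*log(t - 2) - 3*log(t + 2).
Then F(6) - F(3) = (-19*log(2)) - (-3*log(5)) = -19*log(2) + 3*log(5).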